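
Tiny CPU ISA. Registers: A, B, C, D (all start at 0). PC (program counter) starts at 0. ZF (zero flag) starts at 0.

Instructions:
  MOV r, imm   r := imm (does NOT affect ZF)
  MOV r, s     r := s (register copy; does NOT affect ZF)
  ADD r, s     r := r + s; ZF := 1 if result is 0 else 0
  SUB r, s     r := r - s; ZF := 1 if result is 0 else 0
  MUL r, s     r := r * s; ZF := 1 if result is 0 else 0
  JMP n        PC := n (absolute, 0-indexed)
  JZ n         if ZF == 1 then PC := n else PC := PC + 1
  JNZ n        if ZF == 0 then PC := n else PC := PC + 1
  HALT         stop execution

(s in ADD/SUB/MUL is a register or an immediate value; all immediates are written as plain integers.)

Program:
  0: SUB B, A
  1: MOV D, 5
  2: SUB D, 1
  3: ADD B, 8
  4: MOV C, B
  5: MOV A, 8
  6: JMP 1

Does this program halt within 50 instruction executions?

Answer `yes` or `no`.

Step 1: PC=0 exec 'SUB B, A'. After: A=0 B=0 C=0 D=0 ZF=1 PC=1
Step 2: PC=1 exec 'MOV D, 5'. After: A=0 B=0 C=0 D=5 ZF=1 PC=2
Step 3: PC=2 exec 'SUB D, 1'. After: A=0 B=0 C=0 D=4 ZF=0 PC=3
Step 4: PC=3 exec 'ADD B, 8'. After: A=0 B=8 C=0 D=4 ZF=0 PC=4
Step 5: PC=4 exec 'MOV C, B'. After: A=0 B=8 C=8 D=4 ZF=0 PC=5
Step 6: PC=5 exec 'MOV A, 8'. After: A=8 B=8 C=8 D=4 ZF=0 PC=6
Step 7: PC=6 exec 'JMP 1'. After: A=8 B=8 C=8 D=4 ZF=0 PC=1
Step 8: PC=1 exec 'MOV D, 5'. After: A=8 B=8 C=8 D=5 ZF=0 PC=2
Step 9: PC=2 exec 'SUB D, 1'. After: A=8 B=8 C=8 D=4 ZF=0 PC=3
Step 10: PC=3 exec 'ADD B, 8'. After: A=8 B=16 C=8 D=4 ZF=0 PC=4
Step 11: PC=4 exec 'MOV C, B'. After: A=8 B=16 C=16 D=4 ZF=0 PC=5
Step 12: PC=5 exec 'MOV A, 8'. After: A=8 B=16 C=16 D=4 ZF=0 PC=6
Step 13: PC=6 exec 'JMP 1'. After: A=8 B=16 C=16 D=4 ZF=0 PC=1
Step 14: PC=1 exec 'MOV D, 5'. After: A=8 B=16 C=16 D=5 ZF=0 PC=2
Step 15: PC=2 exec 'SUB D, 1'. After: A=8 B=16 C=16 D=4 ZF=0 PC=3
After 50 steps: not halted. PC revisits the same instructions with no path to HALT; will never halt.

Answer: no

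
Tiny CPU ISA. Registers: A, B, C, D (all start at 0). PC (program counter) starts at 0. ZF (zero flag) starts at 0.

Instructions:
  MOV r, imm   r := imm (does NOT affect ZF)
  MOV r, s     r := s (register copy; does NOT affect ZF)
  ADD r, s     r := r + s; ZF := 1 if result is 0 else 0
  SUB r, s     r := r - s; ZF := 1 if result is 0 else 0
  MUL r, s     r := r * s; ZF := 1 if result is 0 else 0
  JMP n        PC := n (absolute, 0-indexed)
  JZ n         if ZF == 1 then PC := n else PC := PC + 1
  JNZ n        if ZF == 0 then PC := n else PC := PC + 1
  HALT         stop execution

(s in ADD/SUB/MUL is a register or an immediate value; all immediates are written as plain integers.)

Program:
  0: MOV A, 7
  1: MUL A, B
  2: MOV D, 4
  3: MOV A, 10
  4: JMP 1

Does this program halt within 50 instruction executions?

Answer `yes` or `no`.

Step 1: PC=0 exec 'MOV A, 7'. After: A=7 B=0 C=0 D=0 ZF=0 PC=1
Step 2: PC=1 exec 'MUL A, B'. After: A=0 B=0 C=0 D=0 ZF=1 PC=2
Step 3: PC=2 exec 'MOV D, 4'. After: A=0 B=0 C=0 D=4 ZF=1 PC=3
Step 4: PC=3 exec 'MOV A, 10'. After: A=10 B=0 C=0 D=4 ZF=1 PC=4
Step 5: PC=4 exec 'JMP 1'. After: A=10 B=0 C=0 D=4 ZF=1 PC=1
Step 6: PC=1 exec 'MUL A, B'. After: A=0 B=0 C=0 D=4 ZF=1 PC=2
Step 7: PC=2 exec 'MOV D, 4'. After: A=0 B=0 C=0 D=4 ZF=1 PC=3
State after step 7 equals state after step 3: the program is in a cycle of length 4 and will never halt.

Answer: no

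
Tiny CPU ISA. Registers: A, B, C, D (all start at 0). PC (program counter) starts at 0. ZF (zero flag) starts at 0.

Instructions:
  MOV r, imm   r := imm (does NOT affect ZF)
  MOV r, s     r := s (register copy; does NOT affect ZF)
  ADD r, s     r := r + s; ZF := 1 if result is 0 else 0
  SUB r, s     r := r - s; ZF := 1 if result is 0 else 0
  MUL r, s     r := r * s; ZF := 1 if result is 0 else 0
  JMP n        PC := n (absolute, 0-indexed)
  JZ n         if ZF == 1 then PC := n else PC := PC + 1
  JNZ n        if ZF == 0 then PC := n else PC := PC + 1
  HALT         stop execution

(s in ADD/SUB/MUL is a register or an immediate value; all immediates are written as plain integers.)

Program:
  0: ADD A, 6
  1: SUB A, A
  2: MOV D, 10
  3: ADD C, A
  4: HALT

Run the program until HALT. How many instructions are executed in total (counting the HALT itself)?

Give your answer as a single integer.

Step 1: PC=0 exec 'ADD A, 6'. After: A=6 B=0 C=0 D=0 ZF=0 PC=1
Step 2: PC=1 exec 'SUB A, A'. After: A=0 B=0 C=0 D=0 ZF=1 PC=2
Step 3: PC=2 exec 'MOV D, 10'. After: A=0 B=0 C=0 D=10 ZF=1 PC=3
Step 4: PC=3 exec 'ADD C, A'. After: A=0 B=0 C=0 D=10 ZF=1 PC=4
Step 5: PC=4 exec 'HALT'. After: A=0 B=0 C=0 D=10 ZF=1 PC=4 HALTED
Total instructions executed: 5

Answer: 5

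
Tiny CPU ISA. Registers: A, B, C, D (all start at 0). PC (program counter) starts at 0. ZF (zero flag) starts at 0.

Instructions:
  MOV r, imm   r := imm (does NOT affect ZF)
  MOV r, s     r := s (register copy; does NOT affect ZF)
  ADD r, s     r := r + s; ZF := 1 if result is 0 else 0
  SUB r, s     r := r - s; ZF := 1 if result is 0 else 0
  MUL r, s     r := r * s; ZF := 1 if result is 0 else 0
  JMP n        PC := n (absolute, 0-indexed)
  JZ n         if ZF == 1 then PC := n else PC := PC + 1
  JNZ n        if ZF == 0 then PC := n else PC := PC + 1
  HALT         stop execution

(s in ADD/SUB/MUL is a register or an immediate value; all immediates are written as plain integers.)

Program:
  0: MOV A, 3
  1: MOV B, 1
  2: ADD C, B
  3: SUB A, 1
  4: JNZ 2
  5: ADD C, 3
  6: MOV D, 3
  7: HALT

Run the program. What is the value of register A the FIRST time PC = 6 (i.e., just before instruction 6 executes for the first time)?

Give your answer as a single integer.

Step 1: PC=0 exec 'MOV A, 3'. After: A=3 B=0 C=0 D=0 ZF=0 PC=1
Step 2: PC=1 exec 'MOV B, 1'. After: A=3 B=1 C=0 D=0 ZF=0 PC=2
Step 3: PC=2 exec 'ADD C, B'. After: A=3 B=1 C=1 D=0 ZF=0 PC=3
Step 4: PC=3 exec 'SUB A, 1'. After: A=2 B=1 C=1 D=0 ZF=0 PC=4
Step 5: PC=4 exec 'JNZ 2'. After: A=2 B=1 C=1 D=0 ZF=0 PC=2
Step 6: PC=2 exec 'ADD C, B'. After: A=2 B=1 C=2 D=0 ZF=0 PC=3
Step 7: PC=3 exec 'SUB A, 1'. After: A=1 B=1 C=2 D=0 ZF=0 PC=4
Step 8: PC=4 exec 'JNZ 2'. After: A=1 B=1 C=2 D=0 ZF=0 PC=2
Step 9: PC=2 exec 'ADD C, B'. After: A=1 B=1 C=3 D=0 ZF=0 PC=3
Step 10: PC=3 exec 'SUB A, 1'. After: A=0 B=1 C=3 D=0 ZF=1 PC=4
Step 11: PC=4 exec 'JNZ 2'. After: A=0 B=1 C=3 D=0 ZF=1 PC=5
Step 12: PC=5 exec 'ADD C, 3'. After: A=0 B=1 C=6 D=0 ZF=0 PC=6
First time PC=6: A=0

0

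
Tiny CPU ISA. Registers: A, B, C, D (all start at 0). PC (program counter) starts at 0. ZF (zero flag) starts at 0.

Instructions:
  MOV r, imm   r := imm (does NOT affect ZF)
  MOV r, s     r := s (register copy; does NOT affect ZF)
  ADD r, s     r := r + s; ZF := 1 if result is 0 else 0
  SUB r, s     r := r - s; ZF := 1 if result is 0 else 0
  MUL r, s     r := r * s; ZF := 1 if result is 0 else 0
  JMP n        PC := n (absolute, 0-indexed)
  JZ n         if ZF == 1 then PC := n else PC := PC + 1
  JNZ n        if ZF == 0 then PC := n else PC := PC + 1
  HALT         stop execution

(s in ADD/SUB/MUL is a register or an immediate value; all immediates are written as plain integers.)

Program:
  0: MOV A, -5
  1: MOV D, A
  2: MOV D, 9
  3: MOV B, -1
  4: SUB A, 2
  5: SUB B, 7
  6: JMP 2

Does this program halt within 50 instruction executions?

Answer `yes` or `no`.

Step 1: PC=0 exec 'MOV A, -5'. After: A=-5 B=0 C=0 D=0 ZF=0 PC=1
Step 2: PC=1 exec 'MOV D, A'. After: A=-5 B=0 C=0 D=-5 ZF=0 PC=2
Step 3: PC=2 exec 'MOV D, 9'. After: A=-5 B=0 C=0 D=9 ZF=0 PC=3
Step 4: PC=3 exec 'MOV B, -1'. After: A=-5 B=-1 C=0 D=9 ZF=0 PC=4
Step 5: PC=4 exec 'SUB A, 2'. After: A=-7 B=-1 C=0 D=9 ZF=0 PC=5
Step 6: PC=5 exec 'SUB B, 7'. After: A=-7 B=-8 C=0 D=9 ZF=0 PC=6
Step 7: PC=6 exec 'JMP 2'. After: A=-7 B=-8 C=0 D=9 ZF=0 PC=2
Step 8: PC=2 exec 'MOV D, 9'. After: A=-7 B=-8 C=0 D=9 ZF=0 PC=3
Step 9: PC=3 exec 'MOV B, -1'. After: A=-7 B=-1 C=0 D=9 ZF=0 PC=4
Step 10: PC=4 exec 'SUB A, 2'. After: A=-9 B=-1 C=0 D=9 ZF=0 PC=5
Step 11: PC=5 exec 'SUB B, 7'. After: A=-9 B=-8 C=0 D=9 ZF=0 PC=6
Step 12: PC=6 exec 'JMP 2'. After: A=-9 B=-8 C=0 D=9 ZF=0 PC=2
Step 13: PC=2 exec 'MOV D, 9'. After: A=-9 B=-8 C=0 D=9 ZF=0 PC=3
Step 14: PC=3 exec 'MOV B, -1'. After: A=-9 B=-1 C=0 D=9 ZF=0 PC=4
Step 15: PC=4 exec 'SUB A, 2'. After: A=-11 B=-1 C=0 D=9 ZF=0 PC=5
After 50 steps: not halted. PC revisits the same instructions with no path to HALT; will never halt.

Answer: no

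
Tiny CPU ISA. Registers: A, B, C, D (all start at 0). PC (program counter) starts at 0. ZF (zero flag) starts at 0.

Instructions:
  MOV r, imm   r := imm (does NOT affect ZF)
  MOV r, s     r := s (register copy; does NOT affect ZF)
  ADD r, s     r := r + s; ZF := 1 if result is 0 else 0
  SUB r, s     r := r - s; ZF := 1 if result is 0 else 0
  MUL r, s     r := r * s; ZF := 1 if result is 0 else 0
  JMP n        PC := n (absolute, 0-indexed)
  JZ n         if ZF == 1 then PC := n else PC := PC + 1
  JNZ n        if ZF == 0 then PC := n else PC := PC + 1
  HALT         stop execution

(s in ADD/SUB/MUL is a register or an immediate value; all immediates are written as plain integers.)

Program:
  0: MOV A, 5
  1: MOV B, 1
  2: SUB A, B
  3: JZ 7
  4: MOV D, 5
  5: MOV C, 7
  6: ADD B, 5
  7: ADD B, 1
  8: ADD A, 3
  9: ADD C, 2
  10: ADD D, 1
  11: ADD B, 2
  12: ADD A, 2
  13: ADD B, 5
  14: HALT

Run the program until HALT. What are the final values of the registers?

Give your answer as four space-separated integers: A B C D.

Step 1: PC=0 exec 'MOV A, 5'. After: A=5 B=0 C=0 D=0 ZF=0 PC=1
Step 2: PC=1 exec 'MOV B, 1'. After: A=5 B=1 C=0 D=0 ZF=0 PC=2
Step 3: PC=2 exec 'SUB A, B'. After: A=4 B=1 C=0 D=0 ZF=0 PC=3
Step 4: PC=3 exec 'JZ 7'. After: A=4 B=1 C=0 D=0 ZF=0 PC=4
Step 5: PC=4 exec 'MOV D, 5'. After: A=4 B=1 C=0 D=5 ZF=0 PC=5
Step 6: PC=5 exec 'MOV C, 7'. After: A=4 B=1 C=7 D=5 ZF=0 PC=6
Step 7: PC=6 exec 'ADD B, 5'. After: A=4 B=6 C=7 D=5 ZF=0 PC=7
Step 8: PC=7 exec 'ADD B, 1'. After: A=4 B=7 C=7 D=5 ZF=0 PC=8
Step 9: PC=8 exec 'ADD A, 3'. After: A=7 B=7 C=7 D=5 ZF=0 PC=9
Step 10: PC=9 exec 'ADD C, 2'. After: A=7 B=7 C=9 D=5 ZF=0 PC=10
Step 11: PC=10 exec 'ADD D, 1'. After: A=7 B=7 C=9 D=6 ZF=0 PC=11
Step 12: PC=11 exec 'ADD B, 2'. After: A=7 B=9 C=9 D=6 ZF=0 PC=12
Step 13: PC=12 exec 'ADD A, 2'. After: A=9 B=9 C=9 D=6 ZF=0 PC=13
Step 14: PC=13 exec 'ADD B, 5'. After: A=9 B=14 C=9 D=6 ZF=0 PC=14
Step 15: PC=14 exec 'HALT'. After: A=9 B=14 C=9 D=6 ZF=0 PC=14 HALTED

Answer: 9 14 9 6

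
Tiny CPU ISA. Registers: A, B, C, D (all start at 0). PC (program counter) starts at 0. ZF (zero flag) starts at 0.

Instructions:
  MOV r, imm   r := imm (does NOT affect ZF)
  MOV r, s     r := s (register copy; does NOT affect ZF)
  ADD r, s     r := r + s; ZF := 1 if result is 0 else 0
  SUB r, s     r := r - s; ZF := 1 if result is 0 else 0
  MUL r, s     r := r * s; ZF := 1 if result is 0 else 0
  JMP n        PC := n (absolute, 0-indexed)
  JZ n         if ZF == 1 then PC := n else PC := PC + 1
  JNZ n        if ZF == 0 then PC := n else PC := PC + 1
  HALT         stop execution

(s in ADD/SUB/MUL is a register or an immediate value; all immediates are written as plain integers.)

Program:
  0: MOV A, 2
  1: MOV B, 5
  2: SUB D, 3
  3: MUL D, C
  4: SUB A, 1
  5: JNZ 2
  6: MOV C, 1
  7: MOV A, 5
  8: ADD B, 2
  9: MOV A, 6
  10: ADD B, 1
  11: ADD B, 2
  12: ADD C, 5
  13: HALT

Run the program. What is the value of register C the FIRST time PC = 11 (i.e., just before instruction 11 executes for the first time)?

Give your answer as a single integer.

Step 1: PC=0 exec 'MOV A, 2'. After: A=2 B=0 C=0 D=0 ZF=0 PC=1
Step 2: PC=1 exec 'MOV B, 5'. After: A=2 B=5 C=0 D=0 ZF=0 PC=2
Step 3: PC=2 exec 'SUB D, 3'. After: A=2 B=5 C=0 D=-3 ZF=0 PC=3
Step 4: PC=3 exec 'MUL D, C'. After: A=2 B=5 C=0 D=0 ZF=1 PC=4
Step 5: PC=4 exec 'SUB A, 1'. After: A=1 B=5 C=0 D=0 ZF=0 PC=5
Step 6: PC=5 exec 'JNZ 2'. After: A=1 B=5 C=0 D=0 ZF=0 PC=2
Step 7: PC=2 exec 'SUB D, 3'. After: A=1 B=5 C=0 D=-3 ZF=0 PC=3
Step 8: PC=3 exec 'MUL D, C'. After: A=1 B=5 C=0 D=0 ZF=1 PC=4
Step 9: PC=4 exec 'SUB A, 1'. After: A=0 B=5 C=0 D=0 ZF=1 PC=5
Step 10: PC=5 exec 'JNZ 2'. After: A=0 B=5 C=0 D=0 ZF=1 PC=6
Step 11: PC=6 exec 'MOV C, 1'. After: A=0 B=5 C=1 D=0 ZF=1 PC=7
Step 12: PC=7 exec 'MOV A, 5'. After: A=5 B=5 C=1 D=0 ZF=1 PC=8
Step 13: PC=8 exec 'ADD B, 2'. After: A=5 B=7 C=1 D=0 ZF=0 PC=9
Step 14: PC=9 exec 'MOV A, 6'. After: A=6 B=7 C=1 D=0 ZF=0 PC=10
Step 15: PC=10 exec 'ADD B, 1'. After: A=6 B=8 C=1 D=0 ZF=0 PC=11
First time PC=11: C=1

1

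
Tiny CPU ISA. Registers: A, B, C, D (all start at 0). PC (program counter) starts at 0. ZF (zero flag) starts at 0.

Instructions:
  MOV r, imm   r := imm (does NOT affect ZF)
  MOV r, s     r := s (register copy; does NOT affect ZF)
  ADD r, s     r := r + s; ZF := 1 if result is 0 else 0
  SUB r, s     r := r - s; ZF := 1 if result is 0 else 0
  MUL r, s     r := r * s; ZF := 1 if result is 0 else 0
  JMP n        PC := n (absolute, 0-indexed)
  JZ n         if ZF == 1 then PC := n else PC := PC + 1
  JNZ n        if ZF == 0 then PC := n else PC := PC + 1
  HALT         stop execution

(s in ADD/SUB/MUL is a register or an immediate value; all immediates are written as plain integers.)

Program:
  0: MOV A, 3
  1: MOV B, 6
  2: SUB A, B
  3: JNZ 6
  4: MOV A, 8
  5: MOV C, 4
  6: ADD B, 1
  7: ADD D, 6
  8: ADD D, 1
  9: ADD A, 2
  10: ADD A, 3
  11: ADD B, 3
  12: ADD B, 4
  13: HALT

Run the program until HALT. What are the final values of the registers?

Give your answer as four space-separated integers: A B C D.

Answer: 2 14 0 7

Derivation:
Step 1: PC=0 exec 'MOV A, 3'. After: A=3 B=0 C=0 D=0 ZF=0 PC=1
Step 2: PC=1 exec 'MOV B, 6'. After: A=3 B=6 C=0 D=0 ZF=0 PC=2
Step 3: PC=2 exec 'SUB A, B'. After: A=-3 B=6 C=0 D=0 ZF=0 PC=3
Step 4: PC=3 exec 'JNZ 6'. After: A=-3 B=6 C=0 D=0 ZF=0 PC=6
Step 5: PC=6 exec 'ADD B, 1'. After: A=-3 B=7 C=0 D=0 ZF=0 PC=7
Step 6: PC=7 exec 'ADD D, 6'. After: A=-3 B=7 C=0 D=6 ZF=0 PC=8
Step 7: PC=8 exec 'ADD D, 1'. After: A=-3 B=7 C=0 D=7 ZF=0 PC=9
Step 8: PC=9 exec 'ADD A, 2'. After: A=-1 B=7 C=0 D=7 ZF=0 PC=10
Step 9: PC=10 exec 'ADD A, 3'. After: A=2 B=7 C=0 D=7 ZF=0 PC=11
Step 10: PC=11 exec 'ADD B, 3'. After: A=2 B=10 C=0 D=7 ZF=0 PC=12
Step 11: PC=12 exec 'ADD B, 4'. After: A=2 B=14 C=0 D=7 ZF=0 PC=13
Step 12: PC=13 exec 'HALT'. After: A=2 B=14 C=0 D=7 ZF=0 PC=13 HALTED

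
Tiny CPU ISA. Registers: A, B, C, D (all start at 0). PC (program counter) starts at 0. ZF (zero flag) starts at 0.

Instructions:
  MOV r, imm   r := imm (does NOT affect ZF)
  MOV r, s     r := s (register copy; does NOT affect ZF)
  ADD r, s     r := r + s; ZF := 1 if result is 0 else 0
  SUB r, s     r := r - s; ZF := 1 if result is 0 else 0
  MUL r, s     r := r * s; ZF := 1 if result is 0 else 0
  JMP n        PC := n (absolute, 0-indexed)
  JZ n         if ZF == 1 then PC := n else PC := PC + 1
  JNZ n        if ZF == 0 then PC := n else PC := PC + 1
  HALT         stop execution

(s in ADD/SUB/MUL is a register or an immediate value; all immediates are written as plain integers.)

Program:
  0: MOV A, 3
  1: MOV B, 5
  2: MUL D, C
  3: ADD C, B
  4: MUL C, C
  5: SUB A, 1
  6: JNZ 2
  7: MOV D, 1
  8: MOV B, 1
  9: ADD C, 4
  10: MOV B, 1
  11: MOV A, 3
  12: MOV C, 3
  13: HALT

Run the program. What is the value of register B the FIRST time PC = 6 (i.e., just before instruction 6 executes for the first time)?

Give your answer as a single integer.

Step 1: PC=0 exec 'MOV A, 3'. After: A=3 B=0 C=0 D=0 ZF=0 PC=1
Step 2: PC=1 exec 'MOV B, 5'. After: A=3 B=5 C=0 D=0 ZF=0 PC=2
Step 3: PC=2 exec 'MUL D, C'. After: A=3 B=5 C=0 D=0 ZF=1 PC=3
Step 4: PC=3 exec 'ADD C, B'. After: A=3 B=5 C=5 D=0 ZF=0 PC=4
Step 5: PC=4 exec 'MUL C, C'. After: A=3 B=5 C=25 D=0 ZF=0 PC=5
Step 6: PC=5 exec 'SUB A, 1'. After: A=2 B=5 C=25 D=0 ZF=0 PC=6
First time PC=6: B=5

5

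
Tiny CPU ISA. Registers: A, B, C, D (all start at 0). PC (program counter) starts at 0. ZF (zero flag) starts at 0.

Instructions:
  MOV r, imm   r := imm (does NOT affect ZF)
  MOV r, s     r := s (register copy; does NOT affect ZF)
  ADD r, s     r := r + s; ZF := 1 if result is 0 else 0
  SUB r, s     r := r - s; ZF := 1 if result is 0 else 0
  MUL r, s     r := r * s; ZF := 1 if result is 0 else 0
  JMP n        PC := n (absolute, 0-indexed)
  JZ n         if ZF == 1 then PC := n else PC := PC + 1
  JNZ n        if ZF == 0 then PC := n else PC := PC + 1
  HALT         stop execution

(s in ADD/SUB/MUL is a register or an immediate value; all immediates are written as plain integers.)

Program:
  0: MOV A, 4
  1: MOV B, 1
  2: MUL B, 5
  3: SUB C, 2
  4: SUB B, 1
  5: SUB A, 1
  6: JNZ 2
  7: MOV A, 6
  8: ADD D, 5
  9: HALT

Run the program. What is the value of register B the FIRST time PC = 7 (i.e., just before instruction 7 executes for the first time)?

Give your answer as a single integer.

Step 1: PC=0 exec 'MOV A, 4'. After: A=4 B=0 C=0 D=0 ZF=0 PC=1
Step 2: PC=1 exec 'MOV B, 1'. After: A=4 B=1 C=0 D=0 ZF=0 PC=2
Step 3: PC=2 exec 'MUL B, 5'. After: A=4 B=5 C=0 D=0 ZF=0 PC=3
Step 4: PC=3 exec 'SUB C, 2'. After: A=4 B=5 C=-2 D=0 ZF=0 PC=4
Step 5: PC=4 exec 'SUB B, 1'. After: A=4 B=4 C=-2 D=0 ZF=0 PC=5
Step 6: PC=5 exec 'SUB A, 1'. After: A=3 B=4 C=-2 D=0 ZF=0 PC=6
Step 7: PC=6 exec 'JNZ 2'. After: A=3 B=4 C=-2 D=0 ZF=0 PC=2
Step 8: PC=2 exec 'MUL B, 5'. After: A=3 B=20 C=-2 D=0 ZF=0 PC=3
Step 9: PC=3 exec 'SUB C, 2'. After: A=3 B=20 C=-4 D=0 ZF=0 PC=4
Step 10: PC=4 exec 'SUB B, 1'. After: A=3 B=19 C=-4 D=0 ZF=0 PC=5
Step 11: PC=5 exec 'SUB A, 1'. After: A=2 B=19 C=-4 D=0 ZF=0 PC=6
Step 12: PC=6 exec 'JNZ 2'. After: A=2 B=19 C=-4 D=0 ZF=0 PC=2
Step 13: PC=2 exec 'MUL B, 5'. After: A=2 B=95 C=-4 D=0 ZF=0 PC=3
Step 14: PC=3 exec 'SUB C, 2'. After: A=2 B=95 C=-6 D=0 ZF=0 PC=4
Step 15: PC=4 exec 'SUB B, 1'. After: A=2 B=94 C=-6 D=0 ZF=0 PC=5
Step 16: PC=5 exec 'SUB A, 1'. After: A=1 B=94 C=-6 D=0 ZF=0 PC=6
Step 17: PC=6 exec 'JNZ 2'. After: A=1 B=94 C=-6 D=0 ZF=0 PC=2
Step 18: PC=2 exec 'MUL B, 5'. After: A=1 B=470 C=-6 D=0 ZF=0 PC=3
Step 19: PC=3 exec 'SUB C, 2'. After: A=1 B=470 C=-8 D=0 ZF=0 PC=4
Step 20: PC=4 exec 'SUB B, 1'. After: A=1 B=469 C=-8 D=0 ZF=0 PC=5
Step 21: PC=5 exec 'SUB A, 1'. After: A=0 B=469 C=-8 D=0 ZF=1 PC=6
Step 22: PC=6 exec 'JNZ 2'. After: A=0 B=469 C=-8 D=0 ZF=1 PC=7
First time PC=7: B=469

469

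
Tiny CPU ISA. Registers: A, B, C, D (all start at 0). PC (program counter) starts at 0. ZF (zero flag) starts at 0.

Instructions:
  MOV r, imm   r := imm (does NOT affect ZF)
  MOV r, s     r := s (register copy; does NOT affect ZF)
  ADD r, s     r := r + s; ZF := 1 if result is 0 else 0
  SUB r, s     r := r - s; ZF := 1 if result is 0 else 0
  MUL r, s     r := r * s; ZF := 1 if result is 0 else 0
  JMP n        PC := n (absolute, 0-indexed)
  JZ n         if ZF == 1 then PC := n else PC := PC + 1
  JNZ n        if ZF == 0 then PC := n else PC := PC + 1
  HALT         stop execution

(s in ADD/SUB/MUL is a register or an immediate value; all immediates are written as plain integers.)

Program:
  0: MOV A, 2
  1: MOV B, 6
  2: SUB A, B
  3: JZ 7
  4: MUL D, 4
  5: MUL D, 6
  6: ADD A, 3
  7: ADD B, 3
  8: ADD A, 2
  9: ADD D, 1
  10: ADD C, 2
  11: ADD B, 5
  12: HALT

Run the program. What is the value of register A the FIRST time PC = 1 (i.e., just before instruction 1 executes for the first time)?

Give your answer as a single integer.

Step 1: PC=0 exec 'MOV A, 2'. After: A=2 B=0 C=0 D=0 ZF=0 PC=1
First time PC=1: A=2

2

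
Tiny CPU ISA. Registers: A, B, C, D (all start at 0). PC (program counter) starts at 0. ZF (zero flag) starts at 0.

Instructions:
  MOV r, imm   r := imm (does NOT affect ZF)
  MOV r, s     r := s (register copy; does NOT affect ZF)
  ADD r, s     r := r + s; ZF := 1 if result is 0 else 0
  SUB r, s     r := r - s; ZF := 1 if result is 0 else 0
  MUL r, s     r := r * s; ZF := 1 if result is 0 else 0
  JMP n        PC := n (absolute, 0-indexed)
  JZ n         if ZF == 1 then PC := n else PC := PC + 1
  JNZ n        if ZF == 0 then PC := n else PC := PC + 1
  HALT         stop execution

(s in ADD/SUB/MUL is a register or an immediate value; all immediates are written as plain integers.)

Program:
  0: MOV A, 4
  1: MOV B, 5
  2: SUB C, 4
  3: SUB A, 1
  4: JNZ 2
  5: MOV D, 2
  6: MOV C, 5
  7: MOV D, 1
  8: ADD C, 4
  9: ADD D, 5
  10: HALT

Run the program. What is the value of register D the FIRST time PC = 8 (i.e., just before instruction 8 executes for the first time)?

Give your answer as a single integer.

Step 1: PC=0 exec 'MOV A, 4'. After: A=4 B=0 C=0 D=0 ZF=0 PC=1
Step 2: PC=1 exec 'MOV B, 5'. After: A=4 B=5 C=0 D=0 ZF=0 PC=2
Step 3: PC=2 exec 'SUB C, 4'. After: A=4 B=5 C=-4 D=0 ZF=0 PC=3
Step 4: PC=3 exec 'SUB A, 1'. After: A=3 B=5 C=-4 D=0 ZF=0 PC=4
Step 5: PC=4 exec 'JNZ 2'. After: A=3 B=5 C=-4 D=0 ZF=0 PC=2
Step 6: PC=2 exec 'SUB C, 4'. After: A=3 B=5 C=-8 D=0 ZF=0 PC=3
Step 7: PC=3 exec 'SUB A, 1'. After: A=2 B=5 C=-8 D=0 ZF=0 PC=4
Step 8: PC=4 exec 'JNZ 2'. After: A=2 B=5 C=-8 D=0 ZF=0 PC=2
Step 9: PC=2 exec 'SUB C, 4'. After: A=2 B=5 C=-12 D=0 ZF=0 PC=3
Step 10: PC=3 exec 'SUB A, 1'. After: A=1 B=5 C=-12 D=0 ZF=0 PC=4
Step 11: PC=4 exec 'JNZ 2'. After: A=1 B=5 C=-12 D=0 ZF=0 PC=2
Step 12: PC=2 exec 'SUB C, 4'. After: A=1 B=5 C=-16 D=0 ZF=0 PC=3
Step 13: PC=3 exec 'SUB A, 1'. After: A=0 B=5 C=-16 D=0 ZF=1 PC=4
Step 14: PC=4 exec 'JNZ 2'. After: A=0 B=5 C=-16 D=0 ZF=1 PC=5
Step 15: PC=5 exec 'MOV D, 2'. After: A=0 B=5 C=-16 D=2 ZF=1 PC=6
Step 16: PC=6 exec 'MOV C, 5'. After: A=0 B=5 C=5 D=2 ZF=1 PC=7
Step 17: PC=7 exec 'MOV D, 1'. After: A=0 B=5 C=5 D=1 ZF=1 PC=8
First time PC=8: D=1

1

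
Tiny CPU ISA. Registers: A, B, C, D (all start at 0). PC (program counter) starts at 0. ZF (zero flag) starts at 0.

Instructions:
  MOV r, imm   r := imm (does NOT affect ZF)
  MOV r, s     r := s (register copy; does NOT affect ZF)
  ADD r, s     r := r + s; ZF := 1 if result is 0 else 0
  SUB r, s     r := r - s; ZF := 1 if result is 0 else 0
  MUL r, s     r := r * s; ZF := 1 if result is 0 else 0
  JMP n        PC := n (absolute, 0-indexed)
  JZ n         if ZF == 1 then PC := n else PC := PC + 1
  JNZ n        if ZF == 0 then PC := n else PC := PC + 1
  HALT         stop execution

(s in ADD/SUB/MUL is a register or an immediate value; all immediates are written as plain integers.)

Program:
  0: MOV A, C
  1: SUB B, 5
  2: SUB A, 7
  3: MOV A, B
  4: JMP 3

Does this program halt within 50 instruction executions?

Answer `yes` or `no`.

Answer: no

Derivation:
Step 1: PC=0 exec 'MOV A, C'. After: A=0 B=0 C=0 D=0 ZF=0 PC=1
Step 2: PC=1 exec 'SUB B, 5'. After: A=0 B=-5 C=0 D=0 ZF=0 PC=2
Step 3: PC=2 exec 'SUB A, 7'. After: A=-7 B=-5 C=0 D=0 ZF=0 PC=3
Step 4: PC=3 exec 'MOV A, B'. After: A=-5 B=-5 C=0 D=0 ZF=0 PC=4
Step 5: PC=4 exec 'JMP 3'. After: A=-5 B=-5 C=0 D=0 ZF=0 PC=3
Step 6: PC=3 exec 'MOV A, B'. After: A=-5 B=-5 C=0 D=0 ZF=0 PC=4
State after step 6 equals state after step 4: the program is in a cycle of length 2 and will never halt.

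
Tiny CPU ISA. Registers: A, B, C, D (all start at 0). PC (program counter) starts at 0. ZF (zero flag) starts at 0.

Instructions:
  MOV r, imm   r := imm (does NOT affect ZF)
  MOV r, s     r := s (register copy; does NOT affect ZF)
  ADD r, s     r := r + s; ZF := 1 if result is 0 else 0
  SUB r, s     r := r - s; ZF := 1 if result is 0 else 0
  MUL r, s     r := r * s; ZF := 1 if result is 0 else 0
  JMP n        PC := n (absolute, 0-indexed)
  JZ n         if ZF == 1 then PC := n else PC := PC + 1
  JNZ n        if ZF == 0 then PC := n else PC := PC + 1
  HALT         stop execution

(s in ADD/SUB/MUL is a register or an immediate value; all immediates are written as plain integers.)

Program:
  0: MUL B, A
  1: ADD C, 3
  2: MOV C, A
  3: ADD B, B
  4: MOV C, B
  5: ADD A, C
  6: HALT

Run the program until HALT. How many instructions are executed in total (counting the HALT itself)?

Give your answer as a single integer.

Answer: 7

Derivation:
Step 1: PC=0 exec 'MUL B, A'. After: A=0 B=0 C=0 D=0 ZF=1 PC=1
Step 2: PC=1 exec 'ADD C, 3'. After: A=0 B=0 C=3 D=0 ZF=0 PC=2
Step 3: PC=2 exec 'MOV C, A'. After: A=0 B=0 C=0 D=0 ZF=0 PC=3
Step 4: PC=3 exec 'ADD B, B'. After: A=0 B=0 C=0 D=0 ZF=1 PC=4
Step 5: PC=4 exec 'MOV C, B'. After: A=0 B=0 C=0 D=0 ZF=1 PC=5
Step 6: PC=5 exec 'ADD A, C'. After: A=0 B=0 C=0 D=0 ZF=1 PC=6
Step 7: PC=6 exec 'HALT'. After: A=0 B=0 C=0 D=0 ZF=1 PC=6 HALTED
Total instructions executed: 7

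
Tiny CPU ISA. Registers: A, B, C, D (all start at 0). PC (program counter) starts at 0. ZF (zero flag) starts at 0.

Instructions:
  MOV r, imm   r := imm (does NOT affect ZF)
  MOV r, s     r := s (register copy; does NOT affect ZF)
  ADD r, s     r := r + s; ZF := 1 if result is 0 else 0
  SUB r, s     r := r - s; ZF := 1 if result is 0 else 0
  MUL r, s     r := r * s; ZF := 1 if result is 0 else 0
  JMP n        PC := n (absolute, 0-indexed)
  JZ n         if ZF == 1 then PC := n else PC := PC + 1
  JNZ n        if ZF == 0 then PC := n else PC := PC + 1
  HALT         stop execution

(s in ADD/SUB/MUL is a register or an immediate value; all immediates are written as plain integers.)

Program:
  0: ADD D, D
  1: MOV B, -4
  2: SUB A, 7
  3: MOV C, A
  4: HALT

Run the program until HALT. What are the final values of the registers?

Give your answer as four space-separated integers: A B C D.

Answer: -7 -4 -7 0

Derivation:
Step 1: PC=0 exec 'ADD D, D'. After: A=0 B=0 C=0 D=0 ZF=1 PC=1
Step 2: PC=1 exec 'MOV B, -4'. After: A=0 B=-4 C=0 D=0 ZF=1 PC=2
Step 3: PC=2 exec 'SUB A, 7'. After: A=-7 B=-4 C=0 D=0 ZF=0 PC=3
Step 4: PC=3 exec 'MOV C, A'. After: A=-7 B=-4 C=-7 D=0 ZF=0 PC=4
Step 5: PC=4 exec 'HALT'. After: A=-7 B=-4 C=-7 D=0 ZF=0 PC=4 HALTED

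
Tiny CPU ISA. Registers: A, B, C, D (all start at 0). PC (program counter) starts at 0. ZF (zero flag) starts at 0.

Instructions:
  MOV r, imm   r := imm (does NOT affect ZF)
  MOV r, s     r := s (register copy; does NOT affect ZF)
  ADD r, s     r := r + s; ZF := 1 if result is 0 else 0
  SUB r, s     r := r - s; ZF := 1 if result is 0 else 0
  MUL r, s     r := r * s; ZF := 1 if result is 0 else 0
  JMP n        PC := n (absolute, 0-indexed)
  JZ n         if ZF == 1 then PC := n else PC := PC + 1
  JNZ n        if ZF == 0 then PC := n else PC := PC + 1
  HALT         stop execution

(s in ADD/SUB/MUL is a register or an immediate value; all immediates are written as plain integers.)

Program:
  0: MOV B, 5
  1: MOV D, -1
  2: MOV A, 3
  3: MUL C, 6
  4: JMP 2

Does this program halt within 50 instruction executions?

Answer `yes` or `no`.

Answer: no

Derivation:
Step 1: PC=0 exec 'MOV B, 5'. After: A=0 B=5 C=0 D=0 ZF=0 PC=1
Step 2: PC=1 exec 'MOV D, -1'. After: A=0 B=5 C=0 D=-1 ZF=0 PC=2
Step 3: PC=2 exec 'MOV A, 3'. After: A=3 B=5 C=0 D=-1 ZF=0 PC=3
Step 4: PC=3 exec 'MUL C, 6'. After: A=3 B=5 C=0 D=-1 ZF=1 PC=4
Step 5: PC=4 exec 'JMP 2'. After: A=3 B=5 C=0 D=-1 ZF=1 PC=2
Step 6: PC=2 exec 'MOV A, 3'. After: A=3 B=5 C=0 D=-1 ZF=1 PC=3
Step 7: PC=3 exec 'MUL C, 6'. After: A=3 B=5 C=0 D=-1 ZF=1 PC=4
State after step 7 equals state after step 4: the program is in a cycle of length 3 and will never halt.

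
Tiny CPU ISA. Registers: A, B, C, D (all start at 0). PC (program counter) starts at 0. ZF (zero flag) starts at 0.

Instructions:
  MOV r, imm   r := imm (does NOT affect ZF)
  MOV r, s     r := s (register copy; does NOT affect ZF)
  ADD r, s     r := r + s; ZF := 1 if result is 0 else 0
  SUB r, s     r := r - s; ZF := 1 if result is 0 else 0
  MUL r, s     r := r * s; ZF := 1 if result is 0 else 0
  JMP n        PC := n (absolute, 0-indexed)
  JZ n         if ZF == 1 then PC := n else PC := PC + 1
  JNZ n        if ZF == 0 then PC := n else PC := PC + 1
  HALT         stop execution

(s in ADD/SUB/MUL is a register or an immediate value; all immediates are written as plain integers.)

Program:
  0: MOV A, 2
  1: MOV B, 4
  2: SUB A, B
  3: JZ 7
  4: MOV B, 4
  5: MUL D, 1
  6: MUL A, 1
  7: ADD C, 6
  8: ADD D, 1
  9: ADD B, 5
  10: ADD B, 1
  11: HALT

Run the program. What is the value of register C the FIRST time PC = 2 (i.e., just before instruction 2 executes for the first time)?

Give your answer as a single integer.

Step 1: PC=0 exec 'MOV A, 2'. After: A=2 B=0 C=0 D=0 ZF=0 PC=1
Step 2: PC=1 exec 'MOV B, 4'. After: A=2 B=4 C=0 D=0 ZF=0 PC=2
First time PC=2: C=0

0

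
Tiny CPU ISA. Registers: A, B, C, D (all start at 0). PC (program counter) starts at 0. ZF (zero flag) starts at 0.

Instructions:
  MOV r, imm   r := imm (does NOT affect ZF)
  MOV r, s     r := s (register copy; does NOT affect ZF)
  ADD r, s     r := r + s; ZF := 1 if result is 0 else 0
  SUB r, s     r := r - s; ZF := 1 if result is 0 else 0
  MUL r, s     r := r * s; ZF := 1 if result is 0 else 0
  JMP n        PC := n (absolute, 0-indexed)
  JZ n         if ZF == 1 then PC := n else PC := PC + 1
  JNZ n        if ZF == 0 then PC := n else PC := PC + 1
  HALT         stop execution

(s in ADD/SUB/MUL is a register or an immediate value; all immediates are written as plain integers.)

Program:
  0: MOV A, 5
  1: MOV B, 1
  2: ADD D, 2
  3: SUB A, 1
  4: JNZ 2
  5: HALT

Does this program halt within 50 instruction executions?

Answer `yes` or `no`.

Answer: yes

Derivation:
Step 1: PC=0 exec 'MOV A, 5'. After: A=5 B=0 C=0 D=0 ZF=0 PC=1
Step 2: PC=1 exec 'MOV B, 1'. After: A=5 B=1 C=0 D=0 ZF=0 PC=2
Step 3: PC=2 exec 'ADD D, 2'. After: A=5 B=1 C=0 D=2 ZF=0 PC=3
Step 4: PC=3 exec 'SUB A, 1'. After: A=4 B=1 C=0 D=2 ZF=0 PC=4
Step 5: PC=4 exec 'JNZ 2'. After: A=4 B=1 C=0 D=2 ZF=0 PC=2
Step 6: PC=2 exec 'ADD D, 2'. After: A=4 B=1 C=0 D=4 ZF=0 PC=3
Step 7: PC=3 exec 'SUB A, 1'. After: A=3 B=1 C=0 D=4 ZF=0 PC=4
Step 8: PC=4 exec 'JNZ 2'. After: A=3 B=1 C=0 D=4 ZF=0 PC=2
Step 9: PC=2 exec 'ADD D, 2'. After: A=3 B=1 C=0 D=6 ZF=0 PC=3
Step 10: PC=3 exec 'SUB A, 1'. After: A=2 B=1 C=0 D=6 ZF=0 PC=4
Step 11: PC=4 exec 'JNZ 2'. After: A=2 B=1 C=0 D=6 ZF=0 PC=2
Step 12: PC=2 exec 'ADD D, 2'. After: A=2 B=1 C=0 D=8 ZF=0 PC=3
Step 13: PC=3 exec 'SUB A, 1'. After: A=1 B=1 C=0 D=8 ZF=0 PC=4
Step 14: PC=4 exec 'JNZ 2'. After: A=1 B=1 C=0 D=8 ZF=0 PC=2
Step 15: PC=2 exec 'ADD D, 2'. After: A=1 B=1 C=0 D=10 ZF=0 PC=3
Step 16: PC=3 exec 'SUB A, 1'. After: A=0 B=1 C=0 D=10 ZF=1 PC=4
Step 17: PC=4 exec 'JNZ 2'. After: A=0 B=1 C=0 D=10 ZF=1 PC=5
Step 18: PC=5 exec 'HALT'. After: A=0 B=1 C=0 D=10 ZF=1 PC=5 HALTED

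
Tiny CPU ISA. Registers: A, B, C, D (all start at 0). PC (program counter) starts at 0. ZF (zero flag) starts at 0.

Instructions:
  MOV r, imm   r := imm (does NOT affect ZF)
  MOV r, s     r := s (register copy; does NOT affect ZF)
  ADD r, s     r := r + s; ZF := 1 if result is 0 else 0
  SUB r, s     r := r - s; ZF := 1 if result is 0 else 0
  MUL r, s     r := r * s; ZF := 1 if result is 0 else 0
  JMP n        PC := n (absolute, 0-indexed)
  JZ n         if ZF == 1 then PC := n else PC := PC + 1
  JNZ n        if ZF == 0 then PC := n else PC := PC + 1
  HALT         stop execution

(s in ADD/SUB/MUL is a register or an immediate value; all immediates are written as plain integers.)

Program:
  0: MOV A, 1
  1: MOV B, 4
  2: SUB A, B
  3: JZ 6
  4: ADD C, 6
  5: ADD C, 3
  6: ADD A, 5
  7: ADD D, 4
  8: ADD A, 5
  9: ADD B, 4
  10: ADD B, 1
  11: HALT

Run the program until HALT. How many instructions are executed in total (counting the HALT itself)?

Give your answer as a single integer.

Answer: 12

Derivation:
Step 1: PC=0 exec 'MOV A, 1'. After: A=1 B=0 C=0 D=0 ZF=0 PC=1
Step 2: PC=1 exec 'MOV B, 4'. After: A=1 B=4 C=0 D=0 ZF=0 PC=2
Step 3: PC=2 exec 'SUB A, B'. After: A=-3 B=4 C=0 D=0 ZF=0 PC=3
Step 4: PC=3 exec 'JZ 6'. After: A=-3 B=4 C=0 D=0 ZF=0 PC=4
Step 5: PC=4 exec 'ADD C, 6'. After: A=-3 B=4 C=6 D=0 ZF=0 PC=5
Step 6: PC=5 exec 'ADD C, 3'. After: A=-3 B=4 C=9 D=0 ZF=0 PC=6
Step 7: PC=6 exec 'ADD A, 5'. After: A=2 B=4 C=9 D=0 ZF=0 PC=7
Step 8: PC=7 exec 'ADD D, 4'. After: A=2 B=4 C=9 D=4 ZF=0 PC=8
Step 9: PC=8 exec 'ADD A, 5'. After: A=7 B=4 C=9 D=4 ZF=0 PC=9
Step 10: PC=9 exec 'ADD B, 4'. After: A=7 B=8 C=9 D=4 ZF=0 PC=10
Step 11: PC=10 exec 'ADD B, 1'. After: A=7 B=9 C=9 D=4 ZF=0 PC=11
Step 12: PC=11 exec 'HALT'. After: A=7 B=9 C=9 D=4 ZF=0 PC=11 HALTED
Total instructions executed: 12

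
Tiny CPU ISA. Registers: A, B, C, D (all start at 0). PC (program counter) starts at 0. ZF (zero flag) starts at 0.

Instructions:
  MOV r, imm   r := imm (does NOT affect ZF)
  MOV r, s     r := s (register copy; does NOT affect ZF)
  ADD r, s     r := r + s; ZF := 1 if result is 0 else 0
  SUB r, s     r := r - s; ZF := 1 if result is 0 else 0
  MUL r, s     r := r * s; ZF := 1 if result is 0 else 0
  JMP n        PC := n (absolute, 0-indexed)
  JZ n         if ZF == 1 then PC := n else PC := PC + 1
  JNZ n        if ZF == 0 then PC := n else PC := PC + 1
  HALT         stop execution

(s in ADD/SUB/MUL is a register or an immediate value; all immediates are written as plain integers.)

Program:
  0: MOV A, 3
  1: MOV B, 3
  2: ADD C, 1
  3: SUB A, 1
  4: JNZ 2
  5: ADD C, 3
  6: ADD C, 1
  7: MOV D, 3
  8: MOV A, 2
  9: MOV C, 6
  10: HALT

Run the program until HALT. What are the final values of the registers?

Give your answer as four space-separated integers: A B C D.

Step 1: PC=0 exec 'MOV A, 3'. After: A=3 B=0 C=0 D=0 ZF=0 PC=1
Step 2: PC=1 exec 'MOV B, 3'. After: A=3 B=3 C=0 D=0 ZF=0 PC=2
Step 3: PC=2 exec 'ADD C, 1'. After: A=3 B=3 C=1 D=0 ZF=0 PC=3
Step 4: PC=3 exec 'SUB A, 1'. After: A=2 B=3 C=1 D=0 ZF=0 PC=4
Step 5: PC=4 exec 'JNZ 2'. After: A=2 B=3 C=1 D=0 ZF=0 PC=2
Step 6: PC=2 exec 'ADD C, 1'. After: A=2 B=3 C=2 D=0 ZF=0 PC=3
Step 7: PC=3 exec 'SUB A, 1'. After: A=1 B=3 C=2 D=0 ZF=0 PC=4
Step 8: PC=4 exec 'JNZ 2'. After: A=1 B=3 C=2 D=0 ZF=0 PC=2
Step 9: PC=2 exec 'ADD C, 1'. After: A=1 B=3 C=3 D=0 ZF=0 PC=3
Step 10: PC=3 exec 'SUB A, 1'. After: A=0 B=3 C=3 D=0 ZF=1 PC=4
Step 11: PC=4 exec 'JNZ 2'. After: A=0 B=3 C=3 D=0 ZF=1 PC=5
Step 12: PC=5 exec 'ADD C, 3'. After: A=0 B=3 C=6 D=0 ZF=0 PC=6
Step 13: PC=6 exec 'ADD C, 1'. After: A=0 B=3 C=7 D=0 ZF=0 PC=7
Step 14: PC=7 exec 'MOV D, 3'. After: A=0 B=3 C=7 D=3 ZF=0 PC=8
Step 15: PC=8 exec 'MOV A, 2'. After: A=2 B=3 C=7 D=3 ZF=0 PC=9
Step 16: PC=9 exec 'MOV C, 6'. After: A=2 B=3 C=6 D=3 ZF=0 PC=10
Step 17: PC=10 exec 'HALT'. After: A=2 B=3 C=6 D=3 ZF=0 PC=10 HALTED

Answer: 2 3 6 3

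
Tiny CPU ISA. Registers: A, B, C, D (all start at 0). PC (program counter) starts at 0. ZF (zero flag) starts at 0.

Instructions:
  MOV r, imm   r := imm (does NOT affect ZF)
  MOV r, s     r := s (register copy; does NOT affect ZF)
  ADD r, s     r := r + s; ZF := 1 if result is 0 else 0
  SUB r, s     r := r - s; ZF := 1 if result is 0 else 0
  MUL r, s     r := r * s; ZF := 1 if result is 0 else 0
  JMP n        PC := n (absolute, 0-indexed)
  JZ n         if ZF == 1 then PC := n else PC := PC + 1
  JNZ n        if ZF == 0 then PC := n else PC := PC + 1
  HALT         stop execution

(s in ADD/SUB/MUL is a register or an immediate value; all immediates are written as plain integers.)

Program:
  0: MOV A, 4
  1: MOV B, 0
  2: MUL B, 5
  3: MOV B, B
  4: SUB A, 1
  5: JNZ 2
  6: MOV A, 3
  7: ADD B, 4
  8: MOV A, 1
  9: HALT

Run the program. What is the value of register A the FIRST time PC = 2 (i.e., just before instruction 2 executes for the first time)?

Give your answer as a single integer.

Step 1: PC=0 exec 'MOV A, 4'. After: A=4 B=0 C=0 D=0 ZF=0 PC=1
Step 2: PC=1 exec 'MOV B, 0'. After: A=4 B=0 C=0 D=0 ZF=0 PC=2
First time PC=2: A=4

4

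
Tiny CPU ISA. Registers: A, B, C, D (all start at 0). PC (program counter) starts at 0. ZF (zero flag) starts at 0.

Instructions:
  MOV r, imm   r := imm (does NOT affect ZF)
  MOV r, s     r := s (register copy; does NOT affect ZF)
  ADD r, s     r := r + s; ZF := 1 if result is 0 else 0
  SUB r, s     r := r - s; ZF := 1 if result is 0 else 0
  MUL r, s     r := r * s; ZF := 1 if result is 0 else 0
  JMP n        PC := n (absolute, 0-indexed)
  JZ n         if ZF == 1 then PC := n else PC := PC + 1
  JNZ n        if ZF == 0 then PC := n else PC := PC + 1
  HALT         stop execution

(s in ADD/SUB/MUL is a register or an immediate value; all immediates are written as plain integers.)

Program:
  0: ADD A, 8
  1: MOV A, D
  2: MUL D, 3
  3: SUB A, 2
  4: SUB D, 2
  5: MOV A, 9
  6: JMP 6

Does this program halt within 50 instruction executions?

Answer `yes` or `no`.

Step 1: PC=0 exec 'ADD A, 8'. After: A=8 B=0 C=0 D=0 ZF=0 PC=1
Step 2: PC=1 exec 'MOV A, D'. After: A=0 B=0 C=0 D=0 ZF=0 PC=2
Step 3: PC=2 exec 'MUL D, 3'. After: A=0 B=0 C=0 D=0 ZF=1 PC=3
Step 4: PC=3 exec 'SUB A, 2'. After: A=-2 B=0 C=0 D=0 ZF=0 PC=4
Step 5: PC=4 exec 'SUB D, 2'. After: A=-2 B=0 C=0 D=-2 ZF=0 PC=5
Step 6: PC=5 exec 'MOV A, 9'. After: A=9 B=0 C=0 D=-2 ZF=0 PC=6
Step 7: PC=6 exec 'JMP 6'. After: A=9 B=0 C=0 D=-2 ZF=0 PC=6
State after step 7 equals state after step 6: the program is in a cycle of length 1 and will never halt.

Answer: no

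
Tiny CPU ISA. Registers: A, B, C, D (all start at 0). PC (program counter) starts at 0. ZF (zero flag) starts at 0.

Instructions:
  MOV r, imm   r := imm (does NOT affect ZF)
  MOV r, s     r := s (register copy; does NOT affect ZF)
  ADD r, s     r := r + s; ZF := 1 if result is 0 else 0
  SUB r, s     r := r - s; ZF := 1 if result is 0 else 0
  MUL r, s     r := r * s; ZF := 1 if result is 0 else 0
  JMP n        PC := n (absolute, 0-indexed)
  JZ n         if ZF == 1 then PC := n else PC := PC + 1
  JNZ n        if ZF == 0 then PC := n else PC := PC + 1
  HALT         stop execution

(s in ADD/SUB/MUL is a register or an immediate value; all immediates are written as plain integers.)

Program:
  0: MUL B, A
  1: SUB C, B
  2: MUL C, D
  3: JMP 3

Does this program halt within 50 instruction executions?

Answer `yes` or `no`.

Answer: no

Derivation:
Step 1: PC=0 exec 'MUL B, A'. After: A=0 B=0 C=0 D=0 ZF=1 PC=1
Step 2: PC=1 exec 'SUB C, B'. After: A=0 B=0 C=0 D=0 ZF=1 PC=2
Step 3: PC=2 exec 'MUL C, D'. After: A=0 B=0 C=0 D=0 ZF=1 PC=3
Step 4: PC=3 exec 'JMP 3'. After: A=0 B=0 C=0 D=0 ZF=1 PC=3
State after step 4 equals state after step 3: the program is in a cycle of length 1 and will never halt.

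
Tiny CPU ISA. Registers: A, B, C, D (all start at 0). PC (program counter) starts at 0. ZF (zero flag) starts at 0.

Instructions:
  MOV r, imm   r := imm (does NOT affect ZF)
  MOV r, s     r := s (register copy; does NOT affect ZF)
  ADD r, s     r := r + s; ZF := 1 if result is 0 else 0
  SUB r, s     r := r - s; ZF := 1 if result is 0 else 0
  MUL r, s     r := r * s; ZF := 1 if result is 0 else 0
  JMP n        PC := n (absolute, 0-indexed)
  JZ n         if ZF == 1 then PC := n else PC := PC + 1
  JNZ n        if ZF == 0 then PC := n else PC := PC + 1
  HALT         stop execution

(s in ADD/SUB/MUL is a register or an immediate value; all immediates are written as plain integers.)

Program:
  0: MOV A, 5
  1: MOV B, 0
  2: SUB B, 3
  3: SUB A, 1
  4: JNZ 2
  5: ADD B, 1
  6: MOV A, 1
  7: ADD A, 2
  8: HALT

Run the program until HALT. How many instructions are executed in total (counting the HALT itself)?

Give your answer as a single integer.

Answer: 21

Derivation:
Step 1: PC=0 exec 'MOV A, 5'. After: A=5 B=0 C=0 D=0 ZF=0 PC=1
Step 2: PC=1 exec 'MOV B, 0'. After: A=5 B=0 C=0 D=0 ZF=0 PC=2
Step 3: PC=2 exec 'SUB B, 3'. After: A=5 B=-3 C=0 D=0 ZF=0 PC=3
Step 4: PC=3 exec 'SUB A, 1'. After: A=4 B=-3 C=0 D=0 ZF=0 PC=4
Step 5: PC=4 exec 'JNZ 2'. After: A=4 B=-3 C=0 D=0 ZF=0 PC=2
Step 6: PC=2 exec 'SUB B, 3'. After: A=4 B=-6 C=0 D=0 ZF=0 PC=3
Step 7: PC=3 exec 'SUB A, 1'. After: A=3 B=-6 C=0 D=0 ZF=0 PC=4
Step 8: PC=4 exec 'JNZ 2'. After: A=3 B=-6 C=0 D=0 ZF=0 PC=2
Step 9: PC=2 exec 'SUB B, 3'. After: A=3 B=-9 C=0 D=0 ZF=0 PC=3
Step 10: PC=3 exec 'SUB A, 1'. After: A=2 B=-9 C=0 D=0 ZF=0 PC=4
Step 11: PC=4 exec 'JNZ 2'. After: A=2 B=-9 C=0 D=0 ZF=0 PC=2
Step 12: PC=2 exec 'SUB B, 3'. After: A=2 B=-12 C=0 D=0 ZF=0 PC=3
Step 13: PC=3 exec 'SUB A, 1'. After: A=1 B=-12 C=0 D=0 ZF=0 PC=4
Step 14: PC=4 exec 'JNZ 2'. After: A=1 B=-12 C=0 D=0 ZF=0 PC=2
Step 15: PC=2 exec 'SUB B, 3'. After: A=1 B=-15 C=0 D=0 ZF=0 PC=3
Step 16: PC=3 exec 'SUB A, 1'. After: A=0 B=-15 C=0 D=0 ZF=1 PC=4
Step 17: PC=4 exec 'JNZ 2'. After: A=0 B=-15 C=0 D=0 ZF=1 PC=5
Step 18: PC=5 exec 'ADD B, 1'. After: A=0 B=-14 C=0 D=0 ZF=0 PC=6
Step 19: PC=6 exec 'MOV A, 1'. After: A=1 B=-14 C=0 D=0 ZF=0 PC=7
Step 20: PC=7 exec 'ADD A, 2'. After: A=3 B=-14 C=0 D=0 ZF=0 PC=8
Step 21: PC=8 exec 'HALT'. After: A=3 B=-14 C=0 D=0 ZF=0 PC=8 HALTED
Total instructions executed: 21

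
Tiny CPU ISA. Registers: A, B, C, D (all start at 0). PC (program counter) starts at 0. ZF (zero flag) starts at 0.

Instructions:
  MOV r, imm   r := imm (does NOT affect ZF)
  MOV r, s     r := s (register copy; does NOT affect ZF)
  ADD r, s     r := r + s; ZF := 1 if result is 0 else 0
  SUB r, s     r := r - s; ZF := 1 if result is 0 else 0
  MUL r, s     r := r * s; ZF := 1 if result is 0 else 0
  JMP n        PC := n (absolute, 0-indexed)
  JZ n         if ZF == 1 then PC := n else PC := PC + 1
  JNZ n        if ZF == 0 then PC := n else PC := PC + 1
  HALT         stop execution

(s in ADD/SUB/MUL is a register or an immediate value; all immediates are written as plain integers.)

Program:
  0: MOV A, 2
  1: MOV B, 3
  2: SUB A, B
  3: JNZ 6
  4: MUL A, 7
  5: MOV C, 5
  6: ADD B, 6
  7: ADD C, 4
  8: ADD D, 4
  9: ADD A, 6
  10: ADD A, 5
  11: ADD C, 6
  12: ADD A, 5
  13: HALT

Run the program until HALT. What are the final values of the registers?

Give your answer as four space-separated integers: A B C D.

Answer: 15 9 10 4

Derivation:
Step 1: PC=0 exec 'MOV A, 2'. After: A=2 B=0 C=0 D=0 ZF=0 PC=1
Step 2: PC=1 exec 'MOV B, 3'. After: A=2 B=3 C=0 D=0 ZF=0 PC=2
Step 3: PC=2 exec 'SUB A, B'. After: A=-1 B=3 C=0 D=0 ZF=0 PC=3
Step 4: PC=3 exec 'JNZ 6'. After: A=-1 B=3 C=0 D=0 ZF=0 PC=6
Step 5: PC=6 exec 'ADD B, 6'. After: A=-1 B=9 C=0 D=0 ZF=0 PC=7
Step 6: PC=7 exec 'ADD C, 4'. After: A=-1 B=9 C=4 D=0 ZF=0 PC=8
Step 7: PC=8 exec 'ADD D, 4'. After: A=-1 B=9 C=4 D=4 ZF=0 PC=9
Step 8: PC=9 exec 'ADD A, 6'. After: A=5 B=9 C=4 D=4 ZF=0 PC=10
Step 9: PC=10 exec 'ADD A, 5'. After: A=10 B=9 C=4 D=4 ZF=0 PC=11
Step 10: PC=11 exec 'ADD C, 6'. After: A=10 B=9 C=10 D=4 ZF=0 PC=12
Step 11: PC=12 exec 'ADD A, 5'. After: A=15 B=9 C=10 D=4 ZF=0 PC=13
Step 12: PC=13 exec 'HALT'. After: A=15 B=9 C=10 D=4 ZF=0 PC=13 HALTED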